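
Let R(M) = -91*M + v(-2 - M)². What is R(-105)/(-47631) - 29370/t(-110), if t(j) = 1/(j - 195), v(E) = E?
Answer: 426671333186/47631 ≈ 8.9579e+6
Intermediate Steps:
R(M) = (-2 - M)² - 91*M (R(M) = -91*M + (-2 - M)² = (-2 - M)² - 91*M)
t(j) = 1/(-195 + j)
R(-105)/(-47631) - 29370/t(-110) = ((2 - 105)² - 91*(-105))/(-47631) - 29370/(1/(-195 - 110)) = ((-103)² + 9555)*(-1/47631) - 29370/(1/(-305)) = (10609 + 9555)*(-1/47631) - 29370/(-1/305) = 20164*(-1/47631) - 29370*(-305) = -20164/47631 + 8957850 = 426671333186/47631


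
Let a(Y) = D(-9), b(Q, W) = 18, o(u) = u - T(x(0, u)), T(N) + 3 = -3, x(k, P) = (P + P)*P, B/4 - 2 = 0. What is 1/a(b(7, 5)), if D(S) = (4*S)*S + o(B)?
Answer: 1/338 ≈ 0.0029586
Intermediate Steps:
B = 8 (B = 8 + 4*0 = 8 + 0 = 8)
x(k, P) = 2*P² (x(k, P) = (2*P)*P = 2*P²)
T(N) = -6 (T(N) = -3 - 3 = -6)
o(u) = 6 + u (o(u) = u - 1*(-6) = u + 6 = 6 + u)
D(S) = 14 + 4*S² (D(S) = (4*S)*S + (6 + 8) = 4*S² + 14 = 14 + 4*S²)
a(Y) = 338 (a(Y) = 14 + 4*(-9)² = 14 + 4*81 = 14 + 324 = 338)
1/a(b(7, 5)) = 1/338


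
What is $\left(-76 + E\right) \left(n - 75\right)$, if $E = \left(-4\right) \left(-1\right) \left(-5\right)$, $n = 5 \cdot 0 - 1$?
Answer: $7296$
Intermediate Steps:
$n = -1$ ($n = 0 - 1 = -1$)
$E = -20$ ($E = 4 \left(-5\right) = -20$)
$\left(-76 + E\right) \left(n - 75\right) = \left(-76 - 20\right) \left(-1 - 75\right) = \left(-96\right) \left(-76\right) = 7296$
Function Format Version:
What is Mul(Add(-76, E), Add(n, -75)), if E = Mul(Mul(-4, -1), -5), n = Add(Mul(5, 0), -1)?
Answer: 7296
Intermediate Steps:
n = -1 (n = Add(0, -1) = -1)
E = -20 (E = Mul(4, -5) = -20)
Mul(Add(-76, E), Add(n, -75)) = Mul(Add(-76, -20), Add(-1, -75)) = Mul(-96, -76) = 7296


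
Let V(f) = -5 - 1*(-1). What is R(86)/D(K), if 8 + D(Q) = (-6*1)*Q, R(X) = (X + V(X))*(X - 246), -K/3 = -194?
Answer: 656/175 ≈ 3.7486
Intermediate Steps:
V(f) = -4 (V(f) = -5 + 1 = -4)
K = 582 (K = -3*(-194) = 582)
R(X) = (-246 + X)*(-4 + X) (R(X) = (X - 4)*(X - 246) = (-4 + X)*(-246 + X) = (-246 + X)*(-4 + X))
D(Q) = -8 - 6*Q (D(Q) = -8 + (-6*1)*Q = -8 - 6*Q)
R(86)/D(K) = (984 + 86**2 - 250*86)/(-8 - 6*582) = (984 + 7396 - 21500)/(-8 - 3492) = -13120/(-3500) = -13120*(-1/3500) = 656/175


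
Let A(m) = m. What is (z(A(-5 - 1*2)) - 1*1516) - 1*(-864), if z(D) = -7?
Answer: -659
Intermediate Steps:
(z(A(-5 - 1*2)) - 1*1516) - 1*(-864) = (-7 - 1*1516) - 1*(-864) = (-7 - 1516) + 864 = -1523 + 864 = -659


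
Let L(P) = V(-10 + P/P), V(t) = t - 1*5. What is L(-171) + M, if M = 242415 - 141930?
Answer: 100471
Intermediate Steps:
V(t) = -5 + t (V(t) = t - 5 = -5 + t)
L(P) = -14 (L(P) = -5 + (-10 + P/P) = -5 + (-10 + 1) = -5 - 9 = -14)
M = 100485
L(-171) + M = -14 + 100485 = 100471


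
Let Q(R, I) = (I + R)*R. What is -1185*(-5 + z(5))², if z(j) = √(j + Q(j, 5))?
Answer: -94800 + 11850*√55 ≈ -6918.0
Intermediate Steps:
Q(R, I) = R*(I + R)
z(j) = √(j + j*(5 + j))
-1185*(-5 + z(5))² = -1185*(-5 + √(5*(6 + 5)))² = -1185*(-5 + √(5*11))² = -1185*(-5 + √55)²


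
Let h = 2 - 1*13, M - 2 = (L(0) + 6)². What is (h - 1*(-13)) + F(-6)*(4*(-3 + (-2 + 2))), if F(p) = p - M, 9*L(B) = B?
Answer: 530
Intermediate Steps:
L(B) = B/9
M = 38 (M = 2 + ((⅑)*0 + 6)² = 2 + (0 + 6)² = 2 + 6² = 2 + 36 = 38)
h = -11 (h = 2 - 13 = -11)
F(p) = -38 + p (F(p) = p - 1*38 = p - 38 = -38 + p)
(h - 1*(-13)) + F(-6)*(4*(-3 + (-2 + 2))) = (-11 - 1*(-13)) + (-38 - 6)*(4*(-3 + (-2 + 2))) = (-11 + 13) - 176*(-3 + 0) = 2 - 176*(-3) = 2 - 44*(-12) = 2 + 528 = 530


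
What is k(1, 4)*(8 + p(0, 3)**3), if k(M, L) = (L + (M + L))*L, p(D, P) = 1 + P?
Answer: 2592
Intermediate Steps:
k(M, L) = L*(M + 2*L) (k(M, L) = (L + (L + M))*L = (M + 2*L)*L = L*(M + 2*L))
k(1, 4)*(8 + p(0, 3)**3) = (4*(1 + 2*4))*(8 + (1 + 3)**3) = (4*(1 + 8))*(8 + 4**3) = (4*9)*(8 + 64) = 36*72 = 2592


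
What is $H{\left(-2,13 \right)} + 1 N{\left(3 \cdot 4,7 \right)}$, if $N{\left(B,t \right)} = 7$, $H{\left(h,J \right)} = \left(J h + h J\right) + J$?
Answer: $-32$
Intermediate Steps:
$H{\left(h,J \right)} = J + 2 J h$ ($H{\left(h,J \right)} = \left(J h + J h\right) + J = 2 J h + J = J + 2 J h$)
$H{\left(-2,13 \right)} + 1 N{\left(3 \cdot 4,7 \right)} = 13 \left(1 + 2 \left(-2\right)\right) + 1 \cdot 7 = 13 \left(1 - 4\right) + 7 = 13 \left(-3\right) + 7 = -39 + 7 = -32$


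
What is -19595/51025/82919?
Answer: -3919/846188395 ≈ -4.6314e-6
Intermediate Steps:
-19595/51025/82919 = -19595*1/51025*(1/82919) = -3919/10205*1/82919 = -3919/846188395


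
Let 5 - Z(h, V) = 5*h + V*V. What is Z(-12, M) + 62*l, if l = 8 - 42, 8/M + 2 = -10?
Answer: -18391/9 ≈ -2043.4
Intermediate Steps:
M = -2/3 (M = 8/(-2 - 10) = 8/(-12) = 8*(-1/12) = -2/3 ≈ -0.66667)
Z(h, V) = 5 - V**2 - 5*h (Z(h, V) = 5 - (5*h + V*V) = 5 - (5*h + V**2) = 5 - (V**2 + 5*h) = 5 + (-V**2 - 5*h) = 5 - V**2 - 5*h)
l = -34
Z(-12, M) + 62*l = (5 - (-2/3)**2 - 5*(-12)) + 62*(-34) = (5 - 1*4/9 + 60) - 2108 = (5 - 4/9 + 60) - 2108 = 581/9 - 2108 = -18391/9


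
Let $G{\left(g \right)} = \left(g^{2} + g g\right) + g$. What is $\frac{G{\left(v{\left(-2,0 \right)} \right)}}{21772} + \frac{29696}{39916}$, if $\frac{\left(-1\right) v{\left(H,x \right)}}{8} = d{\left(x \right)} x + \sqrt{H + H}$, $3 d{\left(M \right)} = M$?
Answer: $\frac{39131520}{54315697} - \frac{4 i}{5443} \approx 0.72045 - 0.00073489 i$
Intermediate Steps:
$d{\left(M \right)} = \frac{M}{3}$
$v{\left(H,x \right)} = - \frac{8 x^{2}}{3} - 8 \sqrt{2} \sqrt{H}$ ($v{\left(H,x \right)} = - 8 \left(\frac{x}{3} x + \sqrt{H + H}\right) = - 8 \left(\frac{x^{2}}{3} + \sqrt{2 H}\right) = - 8 \left(\frac{x^{2}}{3} + \sqrt{2} \sqrt{H}\right) = - \frac{8 x^{2}}{3} - 8 \sqrt{2} \sqrt{H}$)
$G{\left(g \right)} = g + 2 g^{2}$ ($G{\left(g \right)} = \left(g^{2} + g^{2}\right) + g = 2 g^{2} + g = g + 2 g^{2}$)
$\frac{G{\left(v{\left(-2,0 \right)} \right)}}{21772} + \frac{29696}{39916} = \frac{\left(- \frac{8 \cdot 0^{2}}{3} - 8 \sqrt{2} \sqrt{-2}\right) \left(1 + 2 \left(- \frac{8 \cdot 0^{2}}{3} - 8 \sqrt{2} \sqrt{-2}\right)\right)}{21772} + \frac{29696}{39916} = \left(\left(- \frac{8}{3}\right) 0 - 8 \sqrt{2} i \sqrt{2}\right) \left(1 + 2 \left(\left(- \frac{8}{3}\right) 0 - 8 \sqrt{2} i \sqrt{2}\right)\right) \frac{1}{21772} + 29696 \cdot \frac{1}{39916} = \left(0 - 16 i\right) \left(1 + 2 \left(0 - 16 i\right)\right) \frac{1}{21772} + \frac{7424}{9979} = - 16 i \left(1 + 2 \left(- 16 i\right)\right) \frac{1}{21772} + \frac{7424}{9979} = - 16 i \left(1 - 32 i\right) \frac{1}{21772} + \frac{7424}{9979} = - \frac{4 i \left(1 - 32 i\right)}{5443} + \frac{7424}{9979} = \frac{7424}{9979} - \frac{4 i \left(1 - 32 i\right)}{5443}$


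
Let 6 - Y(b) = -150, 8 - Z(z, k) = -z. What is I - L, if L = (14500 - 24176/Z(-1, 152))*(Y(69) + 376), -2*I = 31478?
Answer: -5892363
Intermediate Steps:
Z(z, k) = 8 + z (Z(z, k) = 8 - (-1)*z = 8 + z)
Y(b) = 156 (Y(b) = 6 - 1*(-150) = 6 + 150 = 156)
I = -15739 (I = -½*31478 = -15739)
L = 5876624 (L = (14500 - 24176/(8 - 1))*(156 + 376) = (14500 - 24176/7)*532 = (77324/7)*532 = 5876624)
I - L = -15739 - 1*5876624 = -15739 - 5876624 = -5892363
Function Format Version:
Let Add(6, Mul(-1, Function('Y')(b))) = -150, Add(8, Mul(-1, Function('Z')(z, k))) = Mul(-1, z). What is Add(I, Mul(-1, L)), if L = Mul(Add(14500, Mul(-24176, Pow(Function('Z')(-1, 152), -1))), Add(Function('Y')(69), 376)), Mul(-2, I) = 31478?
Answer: -5892363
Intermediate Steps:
Function('Z')(z, k) = Add(8, z) (Function('Z')(z, k) = Add(8, Mul(-1, Mul(-1, z))) = Add(8, z))
Function('Y')(b) = 156 (Function('Y')(b) = Add(6, Mul(-1, -150)) = Add(6, 150) = 156)
I = -15739 (I = Mul(Rational(-1, 2), 31478) = -15739)
L = 5876624 (L = Mul(Add(14500, Mul(-24176, Pow(Add(8, -1), -1))), Add(156, 376)) = Mul(Add(14500, Mul(-24176, Pow(7, -1))), 532) = Mul(Add(14500, Mul(-24176, Rational(1, 7))), 532) = Mul(Add(14500, Rational(-24176, 7)), 532) = Mul(Rational(77324, 7), 532) = 5876624)
Add(I, Mul(-1, L)) = Add(-15739, Mul(-1, 5876624)) = Add(-15739, -5876624) = -5892363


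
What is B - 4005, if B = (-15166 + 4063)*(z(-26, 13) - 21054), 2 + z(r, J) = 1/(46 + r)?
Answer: 4675604157/20 ≈ 2.3378e+8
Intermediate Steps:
z(r, J) = -2 + 1/(46 + r)
B = 4675684257/20 (B = (-15166 + 4063)*((-91 - 2*(-26))/(46 - 26) - 21054) = -11103*((-91 + 52)/20 - 21054) = -11103*((1/20)*(-39) - 21054) = -11103*(-39/20 - 21054) = -11103*(-421119/20) = 4675684257/20 ≈ 2.3378e+8)
B - 4005 = 4675684257/20 - 4005 = 4675604157/20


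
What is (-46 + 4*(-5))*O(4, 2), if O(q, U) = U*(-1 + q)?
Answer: -396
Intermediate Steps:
(-46 + 4*(-5))*O(4, 2) = (-46 + 4*(-5))*(2*(-1 + 4)) = (-46 - 20)*(2*3) = -66*6 = -396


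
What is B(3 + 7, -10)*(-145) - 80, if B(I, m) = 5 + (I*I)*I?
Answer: -145805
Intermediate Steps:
B(I, m) = 5 + I**3 (B(I, m) = 5 + I**2*I = 5 + I**3)
B(3 + 7, -10)*(-145) - 80 = (5 + (3 + 7)**3)*(-145) - 80 = (5 + 10**3)*(-145) - 80 = (5 + 1000)*(-145) - 80 = 1005*(-145) - 80 = -145725 - 80 = -145805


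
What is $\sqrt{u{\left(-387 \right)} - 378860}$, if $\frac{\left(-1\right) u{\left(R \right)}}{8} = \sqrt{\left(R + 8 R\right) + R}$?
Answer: $2 \sqrt{-94715 - 6 i \sqrt{430}} \approx 0.40427 - 615.52 i$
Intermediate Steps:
$u{\left(R \right)} = - 8 \sqrt{10} \sqrt{R}$ ($u{\left(R \right)} = - 8 \sqrt{\left(R + 8 R\right) + R} = - 8 \sqrt{9 R + R} = - 8 \sqrt{10 R} = - 8 \sqrt{10} \sqrt{R}$)
$\sqrt{u{\left(-387 \right)} - 378860} = \sqrt{- 8 \sqrt{10} \sqrt{-387} - 378860} = \sqrt{- 8 \sqrt{10} \cdot 3 i \sqrt{43} - 378860} = \sqrt{- 24 i \sqrt{430} - 378860} = \sqrt{-378860 - 24 i \sqrt{430}}$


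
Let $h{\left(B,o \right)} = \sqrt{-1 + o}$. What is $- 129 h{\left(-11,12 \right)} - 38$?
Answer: $-38 - 129 \sqrt{11} \approx -465.84$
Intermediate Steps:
$- 129 h{\left(-11,12 \right)} - 38 = - 129 \sqrt{-1 + 12} - 38 = - 129 \sqrt{11} - 38 = -38 - 129 \sqrt{11}$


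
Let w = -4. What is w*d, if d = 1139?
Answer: -4556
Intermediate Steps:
w*d = -4*1139 = -4556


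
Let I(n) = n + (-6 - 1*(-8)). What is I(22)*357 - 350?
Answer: 8218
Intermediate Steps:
I(n) = 2 + n (I(n) = n + (-6 + 8) = n + 2 = 2 + n)
I(22)*357 - 350 = (2 + 22)*357 - 350 = 24*357 - 350 = 8568 - 350 = 8218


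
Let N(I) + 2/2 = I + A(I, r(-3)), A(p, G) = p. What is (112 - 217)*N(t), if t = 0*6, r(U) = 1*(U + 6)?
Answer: 105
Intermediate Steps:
r(U) = 6 + U (r(U) = 1*(6 + U) = 6 + U)
t = 0
N(I) = -1 + 2*I (N(I) = -1 + (I + I) = -1 + 2*I)
(112 - 217)*N(t) = (112 - 217)*(-1 + 2*0) = -105*(-1 + 0) = -105*(-1) = 105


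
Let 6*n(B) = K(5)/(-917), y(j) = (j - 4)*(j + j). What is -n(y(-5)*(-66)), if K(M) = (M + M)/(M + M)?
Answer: 1/5502 ≈ 0.00018175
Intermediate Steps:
K(M) = 1 (K(M) = (2*M)/((2*M)) = (2*M)*(1/(2*M)) = 1)
y(j) = 2*j*(-4 + j) (y(j) = (-4 + j)*(2*j) = 2*j*(-4 + j))
n(B) = -1/5502 (n(B) = (1/(-917))/6 = (1*(-1/917))/6 = (1/6)*(-1/917) = -1/5502)
-n(y(-5)*(-66)) = -1*(-1/5502) = 1/5502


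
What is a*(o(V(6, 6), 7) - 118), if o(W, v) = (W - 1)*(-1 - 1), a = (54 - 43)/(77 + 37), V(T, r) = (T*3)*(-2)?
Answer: -242/57 ≈ -4.2456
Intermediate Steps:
V(T, r) = -6*T (V(T, r) = (3*T)*(-2) = -6*T)
a = 11/114 ≈ 0.096491
o(W, v) = 2 - 2*W (o(W, v) = (-1 + W)*(-2) = 2 - 2*W)
a*(o(V(6, 6), 7) - 118) = 11*((2 - (-12)*6) - 118)/114 = 11*((2 - 2*(-36)) - 118)/114 = 11*((2 + 72) - 118)/114 = 11*(74 - 118)/114 = (11/114)*(-44) = -242/57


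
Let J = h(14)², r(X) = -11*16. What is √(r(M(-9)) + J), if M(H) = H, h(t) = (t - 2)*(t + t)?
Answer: 4*√7045 ≈ 335.74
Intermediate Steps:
h(t) = 2*t*(-2 + t) (h(t) = (-2 + t)*(2*t) = 2*t*(-2 + t))
r(X) = -176
J = 112896 (J = (2*14*(-2 + 14))² = (2*14*12)² = 336² = 112896)
√(r(M(-9)) + J) = √(-176 + 112896) = √112720 = 4*√7045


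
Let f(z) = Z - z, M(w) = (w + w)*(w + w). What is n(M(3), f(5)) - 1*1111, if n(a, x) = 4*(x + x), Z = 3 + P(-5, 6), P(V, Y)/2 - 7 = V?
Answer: -1095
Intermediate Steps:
P(V, Y) = 14 + 2*V
Z = 7 (Z = 3 + (14 + 2*(-5)) = 3 + (14 - 10) = 3 + 4 = 7)
M(w) = 4*w**2 (M(w) = (2*w)*(2*w) = 4*w**2)
f(z) = 7 - z
n(a, x) = 8*x (n(a, x) = 4*(2*x) = 8*x)
n(M(3), f(5)) - 1*1111 = 8*(7 - 1*5) - 1*1111 = 8*(7 - 5) - 1111 = 8*2 - 1111 = 16 - 1111 = -1095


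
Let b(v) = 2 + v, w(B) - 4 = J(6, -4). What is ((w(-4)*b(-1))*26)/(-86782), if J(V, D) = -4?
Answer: 0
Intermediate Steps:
w(B) = 0 (w(B) = 4 - 4 = 0)
((w(-4)*b(-1))*26)/(-86782) = ((0*(2 - 1))*26)/(-86782) = ((0*1)*26)*(-1/86782) = (0*26)*(-1/86782) = 0*(-1/86782) = 0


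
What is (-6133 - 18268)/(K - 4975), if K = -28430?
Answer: 24401/33405 ≈ 0.73046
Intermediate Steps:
(-6133 - 18268)/(K - 4975) = (-6133 - 18268)/(-28430 - 4975) = -24401/(-33405) = -24401*(-1/33405) = 24401/33405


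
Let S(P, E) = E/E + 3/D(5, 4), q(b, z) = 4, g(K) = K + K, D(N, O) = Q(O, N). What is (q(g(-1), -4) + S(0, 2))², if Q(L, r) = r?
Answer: 784/25 ≈ 31.360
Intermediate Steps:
D(N, O) = N
g(K) = 2*K
S(P, E) = 8/5 (S(P, E) = E/E + 3/5 = 1 + 3*(⅕) = 1 + ⅗ = 8/5)
(q(g(-1), -4) + S(0, 2))² = (4 + 8/5)² = (28/5)² = 784/25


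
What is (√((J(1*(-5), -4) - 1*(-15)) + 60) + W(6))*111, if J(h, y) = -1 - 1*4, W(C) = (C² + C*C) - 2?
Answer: 7770 + 111*√70 ≈ 8698.7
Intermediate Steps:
W(C) = -2 + 2*C² (W(C) = (C² + C²) - 2 = 2*C² - 2 = -2 + 2*C²)
J(h, y) = -5 (J(h, y) = -1 - 4 = -5)
(√((J(1*(-5), -4) - 1*(-15)) + 60) + W(6))*111 = (√((-5 - 1*(-15)) + 60) + (-2 + 2*6²))*111 = (√((-5 + 15) + 60) + (-2 + 2*36))*111 = (√(10 + 60) + (-2 + 72))*111 = (√70 + 70)*111 = (70 + √70)*111 = 7770 + 111*√70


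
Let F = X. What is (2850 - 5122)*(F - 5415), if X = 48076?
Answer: -96925792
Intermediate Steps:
F = 48076
(2850 - 5122)*(F - 5415) = (2850 - 5122)*(48076 - 5415) = -2272*42661 = -96925792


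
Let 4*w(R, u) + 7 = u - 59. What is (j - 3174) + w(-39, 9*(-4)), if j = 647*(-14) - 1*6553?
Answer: -37621/2 ≈ -18811.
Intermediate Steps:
w(R, u) = -33/2 + u/4 (w(R, u) = -7/4 + (u - 59)/4 = -7/4 + (-59 + u)/4 = -7/4 + (-59/4 + u/4) = -33/2 + u/4)
j = -15611 (j = -9058 - 6553 = -15611)
(j - 3174) + w(-39, 9*(-4)) = (-15611 - 3174) + (-33/2 + (9*(-4))/4) = -18785 + (-33/2 + (¼)*(-36)) = -18785 + (-33/2 - 9) = -18785 - 51/2 = -37621/2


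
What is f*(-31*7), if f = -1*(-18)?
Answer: -3906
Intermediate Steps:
f = 18
f*(-31*7) = 18*(-31*7) = 18*(-217) = -3906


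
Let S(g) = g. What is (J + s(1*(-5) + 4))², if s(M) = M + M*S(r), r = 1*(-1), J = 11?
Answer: 121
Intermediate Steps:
r = -1
s(M) = 0 (s(M) = M + M*(-1) = M - M = 0)
(J + s(1*(-5) + 4))² = (11 + 0)² = 11² = 121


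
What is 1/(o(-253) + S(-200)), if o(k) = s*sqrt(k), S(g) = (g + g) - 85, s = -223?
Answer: I/(-485*I + 223*sqrt(253)) ≈ -3.7841e-5 + 0.00027675*I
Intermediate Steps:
S(g) = -85 + 2*g (S(g) = 2*g - 85 = -85 + 2*g)
o(k) = -223*sqrt(k)
1/(o(-253) + S(-200)) = 1/(-223*I*sqrt(253) + (-85 + 2*(-200))) = 1/(-223*I*sqrt(253) + (-85 - 400)) = 1/(-223*I*sqrt(253) - 485) = 1/(-485 - 223*I*sqrt(253))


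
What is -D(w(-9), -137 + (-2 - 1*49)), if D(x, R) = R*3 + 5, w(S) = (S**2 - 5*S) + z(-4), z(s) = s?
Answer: 559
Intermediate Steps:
w(S) = -4 + S**2 - 5*S (w(S) = (S**2 - 5*S) - 4 = -4 + S**2 - 5*S)
D(x, R) = 5 + 3*R (D(x, R) = 3*R + 5 = 5 + 3*R)
-D(w(-9), -137 + (-2 - 1*49)) = -(5 + 3*(-137 + (-2 - 1*49))) = -(5 + 3*(-137 + (-2 - 49))) = -(5 + 3*(-137 - 51)) = -(5 + 3*(-188)) = -(5 - 564) = -1*(-559) = 559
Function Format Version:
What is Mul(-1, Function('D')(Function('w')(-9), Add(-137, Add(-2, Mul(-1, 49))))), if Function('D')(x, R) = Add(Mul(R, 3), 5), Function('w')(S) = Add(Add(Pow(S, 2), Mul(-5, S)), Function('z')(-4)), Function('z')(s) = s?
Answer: 559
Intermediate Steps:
Function('w')(S) = Add(-4, Pow(S, 2), Mul(-5, S)) (Function('w')(S) = Add(Add(Pow(S, 2), Mul(-5, S)), -4) = Add(-4, Pow(S, 2), Mul(-5, S)))
Function('D')(x, R) = Add(5, Mul(3, R)) (Function('D')(x, R) = Add(Mul(3, R), 5) = Add(5, Mul(3, R)))
Mul(-1, Function('D')(Function('w')(-9), Add(-137, Add(-2, Mul(-1, 49))))) = Mul(-1, Add(5, Mul(3, Add(-137, Add(-2, Mul(-1, 49)))))) = Mul(-1, Add(5, Mul(3, Add(-137, Add(-2, -49))))) = Mul(-1, Add(5, Mul(3, Add(-137, -51)))) = Mul(-1, Add(5, Mul(3, -188))) = Mul(-1, Add(5, -564)) = Mul(-1, -559) = 559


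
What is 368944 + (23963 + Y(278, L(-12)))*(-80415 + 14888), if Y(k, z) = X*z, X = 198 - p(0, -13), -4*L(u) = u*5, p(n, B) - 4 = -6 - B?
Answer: -1753657792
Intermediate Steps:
p(n, B) = -2 - B (p(n, B) = 4 + (-6 - B) = -2 - B)
L(u) = -5*u/4 (L(u) = -u*5/4 = -5*u/4)
X = 187 (X = 198 - (-2 - 1*(-13)) = 198 - (-2 + 13) = 198 - 1*11 = 198 - 11 = 187)
Y(k, z) = 187*z
368944 + (23963 + Y(278, L(-12)))*(-80415 + 14888) = 368944 + (23963 + 187*(-5/4*(-12)))*(-80415 + 14888) = 368944 + (23963 + 187*15)*(-65527) = 368944 + (23963 + 2805)*(-65527) = 368944 + 26768*(-65527) = 368944 - 1754026736 = -1753657792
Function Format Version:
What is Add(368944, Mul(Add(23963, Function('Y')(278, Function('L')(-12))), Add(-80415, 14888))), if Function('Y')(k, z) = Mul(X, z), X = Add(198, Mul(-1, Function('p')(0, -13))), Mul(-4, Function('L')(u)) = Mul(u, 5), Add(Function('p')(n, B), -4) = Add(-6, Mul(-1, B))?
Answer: -1753657792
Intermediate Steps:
Function('p')(n, B) = Add(-2, Mul(-1, B)) (Function('p')(n, B) = Add(4, Add(-6, Mul(-1, B))) = Add(-2, Mul(-1, B)))
Function('L')(u) = Mul(Rational(-5, 4), u) (Function('L')(u) = Mul(Rational(-1, 4), Mul(u, 5)) = Mul(Rational(-1, 4), Mul(5, u)) = Mul(Rational(-5, 4), u))
X = 187 (X = Add(198, Mul(-1, Add(-2, Mul(-1, -13)))) = Add(198, Mul(-1, Add(-2, 13))) = Add(198, Mul(-1, 11)) = Add(198, -11) = 187)
Function('Y')(k, z) = Mul(187, z)
Add(368944, Mul(Add(23963, Function('Y')(278, Function('L')(-12))), Add(-80415, 14888))) = Add(368944, Mul(Add(23963, Mul(187, Mul(Rational(-5, 4), -12))), Add(-80415, 14888))) = Add(368944, Mul(Add(23963, Mul(187, 15)), -65527)) = Add(368944, Mul(Add(23963, 2805), -65527)) = Add(368944, Mul(26768, -65527)) = Add(368944, -1754026736) = -1753657792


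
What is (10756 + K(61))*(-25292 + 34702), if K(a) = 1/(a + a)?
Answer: 6174056265/61 ≈ 1.0121e+8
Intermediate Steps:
K(a) = 1/(2*a)
(10756 + K(61))*(-25292 + 34702) = (10756 + (1/2)/61)*(-25292 + 34702) = (10756 + (1/2)*(1/61))*9410 = (10756 + 1/122)*9410 = (1312233/122)*9410 = 6174056265/61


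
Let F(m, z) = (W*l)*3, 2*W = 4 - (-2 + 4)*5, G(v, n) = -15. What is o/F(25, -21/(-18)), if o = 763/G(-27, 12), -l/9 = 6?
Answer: -763/7290 ≈ -0.10466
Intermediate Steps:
l = -54 (l = -9*6 = -54)
W = -3 (W = (4 - (-2 + 4)*5)/2 = (4 - 2*5)/2 = (4 - 1*10)/2 = (4 - 10)/2 = (1/2)*(-6) = -3)
F(m, z) = 486 (F(m, z) = -3*(-54)*3 = 162*3 = 486)
o = -763/15 (o = 763/(-15) = 763*(-1/15) = -763/15 ≈ -50.867)
o/F(25, -21/(-18)) = -763/15/486 = -763/15*1/486 = -763/7290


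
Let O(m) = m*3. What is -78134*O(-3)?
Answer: 703206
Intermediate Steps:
O(m) = 3*m
-78134*O(-3) = -234402*(-3) = -78134*(-9) = 703206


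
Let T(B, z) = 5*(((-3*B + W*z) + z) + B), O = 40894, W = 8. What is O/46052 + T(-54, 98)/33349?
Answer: 795865703/767894074 ≈ 1.0364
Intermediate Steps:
T(B, z) = -10*B + 45*z (T(B, z) = 5*(((-3*B + 8*z) + z) + B) = 5*((-3*B + 9*z) + B) = 5*(-2*B + 9*z) = -10*B + 45*z)
O/46052 + T(-54, 98)/33349 = 40894/46052 + (-10*(-54) + 45*98)/33349 = 40894*(1/46052) + (540 + 4410)*(1/33349) = 20447/23026 + 4950*(1/33349) = 20447/23026 + 4950/33349 = 795865703/767894074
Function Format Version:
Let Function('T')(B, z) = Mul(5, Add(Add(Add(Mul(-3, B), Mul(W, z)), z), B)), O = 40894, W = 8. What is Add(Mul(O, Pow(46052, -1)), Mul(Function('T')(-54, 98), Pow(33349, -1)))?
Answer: Rational(795865703, 767894074) ≈ 1.0364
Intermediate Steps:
Function('T')(B, z) = Add(Mul(-10, B), Mul(45, z)) (Function('T')(B, z) = Mul(5, Add(Add(Add(Mul(-3, B), Mul(8, z)), z), B)) = Mul(5, Add(Add(Mul(-3, B), Mul(9, z)), B)) = Mul(5, Add(Mul(-2, B), Mul(9, z))) = Add(Mul(-10, B), Mul(45, z)))
Add(Mul(O, Pow(46052, -1)), Mul(Function('T')(-54, 98), Pow(33349, -1))) = Add(Mul(40894, Pow(46052, -1)), Mul(Add(Mul(-10, -54), Mul(45, 98)), Pow(33349, -1))) = Add(Mul(40894, Rational(1, 46052)), Mul(Add(540, 4410), Rational(1, 33349))) = Add(Rational(20447, 23026), Mul(4950, Rational(1, 33349))) = Add(Rational(20447, 23026), Rational(4950, 33349)) = Rational(795865703, 767894074)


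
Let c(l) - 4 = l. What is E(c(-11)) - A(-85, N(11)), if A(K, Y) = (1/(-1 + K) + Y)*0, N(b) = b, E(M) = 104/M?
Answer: -104/7 ≈ -14.857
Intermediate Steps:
c(l) = 4 + l
A(K, Y) = 0 (A(K, Y) = (Y + 1/(-1 + K))*0 = 0)
E(c(-11)) - A(-85, N(11)) = 104/(4 - 11) - 1*0 = 104/(-7) + 0 = 104*(-⅐) + 0 = -104/7 + 0 = -104/7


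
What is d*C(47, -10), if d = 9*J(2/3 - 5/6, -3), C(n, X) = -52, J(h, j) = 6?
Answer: -2808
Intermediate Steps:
d = 54 (d = 9*6 = 54)
d*C(47, -10) = 54*(-52) = -2808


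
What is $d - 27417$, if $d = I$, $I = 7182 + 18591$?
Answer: $-1644$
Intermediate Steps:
$I = 25773$
$d = 25773$
$d - 27417 = 25773 - 27417 = -1644$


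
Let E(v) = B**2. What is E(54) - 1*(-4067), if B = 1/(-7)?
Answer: 199284/49 ≈ 4067.0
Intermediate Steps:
B = -1/7 ≈ -0.14286
E(v) = 1/49 (E(v) = (-1/7)**2 = 1/49)
E(54) - 1*(-4067) = 1/49 - 1*(-4067) = 1/49 + 4067 = 199284/49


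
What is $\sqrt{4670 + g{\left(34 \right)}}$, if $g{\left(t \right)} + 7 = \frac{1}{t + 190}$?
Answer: $\frac{3 \sqrt{1624798}}{56} \approx 68.286$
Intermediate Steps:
$g{\left(t \right)} = -7 + \frac{1}{190 + t}$ ($g{\left(t \right)} = -7 + \frac{1}{t + 190} = -7 + \frac{1}{190 + t}$)
$\sqrt{4670 + g{\left(34 \right)}} = \sqrt{4670 + \frac{-1329 - 238}{190 + 34}} = \sqrt{4670 + \frac{-1329 - 238}{224}} = \sqrt{4670 + \frac{1}{224} \left(-1567\right)} = \sqrt{4670 - \frac{1567}{224}} = \sqrt{\frac{1044513}{224}} = \frac{3 \sqrt{1624798}}{56}$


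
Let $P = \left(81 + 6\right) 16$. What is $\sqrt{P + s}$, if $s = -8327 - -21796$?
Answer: $\sqrt{14861} \approx 121.91$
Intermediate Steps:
$s = 13469$ ($s = -8327 + 21796 = 13469$)
$P = 1392$ ($P = 87 \cdot 16 = 1392$)
$\sqrt{P + s} = \sqrt{1392 + 13469} = \sqrt{14861}$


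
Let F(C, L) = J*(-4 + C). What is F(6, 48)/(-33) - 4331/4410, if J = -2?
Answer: -41761/48510 ≈ -0.86087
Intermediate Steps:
F(C, L) = 8 - 2*C (F(C, L) = -2*(-4 + C) = 8 - 2*C)
F(6, 48)/(-33) - 4331/4410 = (8 - 2*6)/(-33) - 4331/4410 = (8 - 12)*(-1/33) - 4331*1/4410 = -4*(-1/33) - 4331/4410 = 4/33 - 4331/4410 = -41761/48510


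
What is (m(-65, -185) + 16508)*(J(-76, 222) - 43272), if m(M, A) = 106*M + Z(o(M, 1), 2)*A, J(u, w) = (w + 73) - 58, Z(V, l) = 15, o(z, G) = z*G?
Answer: -294488505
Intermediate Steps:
o(z, G) = G*z
J(u, w) = 15 + w (J(u, w) = (73 + w) - 58 = 15 + w)
m(M, A) = 15*A + 106*M (m(M, A) = 106*M + 15*A = 15*A + 106*M)
(m(-65, -185) + 16508)*(J(-76, 222) - 43272) = ((15*(-185) + 106*(-65)) + 16508)*((15 + 222) - 43272) = ((-2775 - 6890) + 16508)*(237 - 43272) = (-9665 + 16508)*(-43035) = 6843*(-43035) = -294488505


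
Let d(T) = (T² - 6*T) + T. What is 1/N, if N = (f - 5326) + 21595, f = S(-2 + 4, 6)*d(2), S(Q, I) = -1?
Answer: 1/16275 ≈ 6.1444e-5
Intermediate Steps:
d(T) = T² - 5*T
f = 6 (f = -2*(-5 + 2) = -2*(-3) = -1*(-6) = 6)
N = 16275 (N = (6 - 5326) + 21595 = -5320 + 21595 = 16275)
1/N = 1/16275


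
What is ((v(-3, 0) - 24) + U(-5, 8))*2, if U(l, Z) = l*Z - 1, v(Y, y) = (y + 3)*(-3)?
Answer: -148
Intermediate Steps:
v(Y, y) = -9 - 3*y (v(Y, y) = (3 + y)*(-3) = -9 - 3*y)
U(l, Z) = -1 + Z*l (U(l, Z) = Z*l - 1 = -1 + Z*l)
((v(-3, 0) - 24) + U(-5, 8))*2 = (((-9 - 3*0) - 24) + (-1 + 8*(-5)))*2 = (((-9 + 0) - 24) + (-1 - 40))*2 = ((-9 - 24) - 41)*2 = (-33 - 41)*2 = -74*2 = -148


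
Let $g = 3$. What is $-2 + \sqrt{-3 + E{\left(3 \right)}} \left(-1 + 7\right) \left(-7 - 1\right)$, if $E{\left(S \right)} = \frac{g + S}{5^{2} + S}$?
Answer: $-2 - \frac{24 i \sqrt{546}}{7} \approx -2.0 - 80.114 i$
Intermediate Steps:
$E{\left(S \right)} = \frac{3 + S}{25 + S}$ ($E{\left(S \right)} = \frac{3 + S}{5^{2} + S} = \frac{3 + S}{25 + S}$)
$-2 + \sqrt{-3 + E{\left(3 \right)}} \left(-1 + 7\right) \left(-7 - 1\right) = -2 + \sqrt{-3 + \frac{3 + 3}{25 + 3}} \left(-1 + 7\right) \left(-7 - 1\right) = -2 + \sqrt{-3 + \frac{1}{28} \cdot 6} \cdot 6 \left(-8\right) = -2 + \sqrt{-3 + \frac{1}{28} \cdot 6} \left(-48\right) = -2 + \sqrt{-3 + \frac{3}{14}} \left(-48\right) = -2 + \sqrt{- \frac{39}{14}} \left(-48\right) = -2 + \frac{i \sqrt{546}}{14} \left(-48\right) = -2 - \frac{24 i \sqrt{546}}{7}$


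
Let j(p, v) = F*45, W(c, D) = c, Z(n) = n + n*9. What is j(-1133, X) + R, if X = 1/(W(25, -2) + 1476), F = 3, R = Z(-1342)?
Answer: -13285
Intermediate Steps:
Z(n) = 10*n (Z(n) = n + 9*n = 10*n)
R = -13420 (R = 10*(-1342) = -13420)
X = 1/1501 (X = 1/(25 + 1476) = 1/1501 ≈ 0.00066622)
j(p, v) = 135 (j(p, v) = 3*45 = 135)
j(-1133, X) + R = 135 - 13420 = -13285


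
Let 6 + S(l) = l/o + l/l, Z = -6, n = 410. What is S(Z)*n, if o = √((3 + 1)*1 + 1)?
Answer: -2050 - 492*√5 ≈ -3150.1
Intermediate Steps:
o = √5 (o = √(4*1 + 1) = √(4 + 1) = √5 ≈ 2.2361)
S(l) = -5 + l*√5/5 (S(l) = -6 + (l/(√5) + l/l) = -6 + (l*(√5/5) + 1) = -6 + (l*√5/5 + 1) = -6 + (1 + l*√5/5) = -5 + l*√5/5)
S(Z)*n = (-5 + (⅕)*(-6)*√5)*410 = (-5 - 6*√5/5)*410 = -2050 - 492*√5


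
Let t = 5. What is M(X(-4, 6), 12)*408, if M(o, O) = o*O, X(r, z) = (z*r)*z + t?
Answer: -680544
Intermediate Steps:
X(r, z) = 5 + r*z² (X(r, z) = (z*r)*z + 5 = (r*z)*z + 5 = r*z² + 5 = 5 + r*z²)
M(o, O) = O*o
M(X(-4, 6), 12)*408 = (12*(5 - 4*6²))*408 = (12*(5 - 4*36))*408 = (12*(5 - 144))*408 = (12*(-139))*408 = -1668*408 = -680544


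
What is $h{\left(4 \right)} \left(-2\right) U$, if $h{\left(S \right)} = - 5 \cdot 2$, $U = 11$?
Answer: $220$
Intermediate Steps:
$h{\left(S \right)} = -10$ ($h{\left(S \right)} = \left(-1\right) 10 = -10$)
$h{\left(4 \right)} \left(-2\right) U = \left(-10\right) \left(-2\right) 11 = 20 \cdot 11 = 220$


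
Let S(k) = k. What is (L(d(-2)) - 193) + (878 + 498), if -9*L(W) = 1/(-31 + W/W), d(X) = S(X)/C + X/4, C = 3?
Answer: 319411/270 ≈ 1183.0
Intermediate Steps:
d(X) = 7*X/12 (d(X) = X/3 + X/4 = 7*X/12)
L(W) = 1/270 (L(W) = -1/(9*(-31 + W/W)) = -1/(9*(-31 + 1)) = -1/9/(-30) = -1/9*(-1/30) = 1/270)
(L(d(-2)) - 193) + (878 + 498) = (1/270 - 193) + (878 + 498) = -52109/270 + 1376 = 319411/270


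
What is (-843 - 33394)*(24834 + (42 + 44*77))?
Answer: -967674568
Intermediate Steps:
(-843 - 33394)*(24834 + (42 + 44*77)) = -34237*(24834 + (42 + 3388)) = -34237*(24834 + 3430) = -34237*28264 = -967674568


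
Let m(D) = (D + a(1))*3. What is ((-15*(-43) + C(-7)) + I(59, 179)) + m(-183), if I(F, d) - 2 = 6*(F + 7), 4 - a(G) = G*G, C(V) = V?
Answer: 496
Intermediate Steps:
a(G) = 4 - G² (a(G) = 4 - G*G = 4 - G²)
I(F, d) = 44 + 6*F (I(F, d) = 2 + 6*(F + 7) = 2 + 6*(7 + F) = 2 + (42 + 6*F) = 44 + 6*F)
m(D) = 9 + 3*D (m(D) = (D + (4 - 1*1²))*3 = (D + (4 - 1*1))*3 = (D + (4 - 1))*3 = (D + 3)*3 = (3 + D)*3 = 9 + 3*D)
((-15*(-43) + C(-7)) + I(59, 179)) + m(-183) = ((-15*(-43) - 7) + (44 + 6*59)) + (9 + 3*(-183)) = ((645 - 7) + (44 + 354)) + (9 - 549) = (638 + 398) - 540 = 1036 - 540 = 496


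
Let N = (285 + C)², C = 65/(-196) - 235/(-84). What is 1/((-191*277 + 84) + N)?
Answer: 86436/2576976397 ≈ 3.3542e-5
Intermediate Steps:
C = 725/294 (C = 65*(-1/196) - 235*(-1/84) = -65/196 + 235/84 = 725/294 ≈ 2.4660)
N = 7142785225/86436 (N = (285 + 725/294)² = (84515/294)² = 7142785225/86436 ≈ 82637.)
1/((-191*277 + 84) + N) = 1/((-191*277 + 84) + 7142785225/86436) = 1/((-52907 + 84) + 7142785225/86436) = 1/(-52823 + 7142785225/86436) = 1/(2576976397/86436) = 86436/2576976397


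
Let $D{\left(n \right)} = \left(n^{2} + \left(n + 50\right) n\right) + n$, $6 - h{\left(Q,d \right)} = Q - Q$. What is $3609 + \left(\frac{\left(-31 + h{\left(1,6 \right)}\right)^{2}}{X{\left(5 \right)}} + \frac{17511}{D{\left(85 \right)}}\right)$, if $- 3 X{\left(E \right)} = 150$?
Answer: $\frac{10396579}{2890} \approx 3597.4$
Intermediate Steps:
$X{\left(E \right)} = -50$ ($X{\left(E \right)} = \left(- \frac{1}{3}\right) 150 = -50$)
$h{\left(Q,d \right)} = 6$ ($h{\left(Q,d \right)} = 6 - \left(Q - Q\right) = 6 - 0 = 6 + 0 = 6$)
$D{\left(n \right)} = n + n^{2} + n \left(50 + n\right)$ ($D{\left(n \right)} = \left(n^{2} + \left(50 + n\right) n\right) + n = \left(n^{2} + n \left(50 + n\right)\right) + n = n + n^{2} + n \left(50 + n\right)$)
$3609 + \left(\frac{\left(-31 + h{\left(1,6 \right)}\right)^{2}}{X{\left(5 \right)}} + \frac{17511}{D{\left(85 \right)}}\right) = 3609 + \left(\frac{\left(-31 + 6\right)^{2}}{-50} + \frac{17511}{85 \left(51 + 2 \cdot 85\right)}\right) = 3609 + \left(\left(-25\right)^{2} \left(- \frac{1}{50}\right) + \frac{17511}{85 \left(51 + 170\right)}\right) = 3609 + \left(625 \left(- \frac{1}{50}\right) + \frac{17511}{85 \cdot 221}\right) = 3609 - \left(\frac{25}{2} - \frac{17511}{18785}\right) = 3609 + \left(- \frac{25}{2} + 17511 \cdot \frac{1}{18785}\right) = 3609 + \left(- \frac{25}{2} + \frac{1347}{1445}\right) = 3609 - \frac{33431}{2890} = \frac{10396579}{2890}$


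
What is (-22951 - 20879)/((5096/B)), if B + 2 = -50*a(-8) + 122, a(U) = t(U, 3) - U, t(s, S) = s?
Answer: -657450/637 ≈ -1032.1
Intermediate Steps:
a(U) = 0 (a(U) = U - U = 0)
B = 120 (B = -2 + (-50*0 + 122) = -2 + (0 + 122) = -2 + 122 = 120)
(-22951 - 20879)/((5096/B)) = (-22951 - 20879)/((5096/120)) = -43830/(5096*(1/120)) = -43830/637/15 = -43830*15/637 = -657450/637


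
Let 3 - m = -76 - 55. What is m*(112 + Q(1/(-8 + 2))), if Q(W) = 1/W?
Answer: 14204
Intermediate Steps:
m = 134 (m = 3 - (-76 - 55) = 3 - 1*(-131) = 3 + 131 = 134)
m*(112 + Q(1/(-8 + 2))) = 134*(112 + 1/(1/(-8 + 2))) = 134*(112 + 1/(1/(-6))) = 134*(112 + 1/(-⅙)) = 134*(112 - 6) = 134*106 = 14204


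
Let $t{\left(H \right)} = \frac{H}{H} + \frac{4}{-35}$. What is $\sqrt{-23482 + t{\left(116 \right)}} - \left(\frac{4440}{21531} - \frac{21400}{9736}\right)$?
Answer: $\frac{17397315}{8734409} + \frac{i \sqrt{28764365}}{35} \approx 1.9918 + 153.24 i$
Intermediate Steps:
$t{\left(H \right)} = \frac{31}{35}$ ($t{\left(H \right)} = 1 + 4 \left(- \frac{1}{35}\right) = 1 - \frac{4}{35} = \frac{31}{35}$)
$\sqrt{-23482 + t{\left(116 \right)}} - \left(\frac{4440}{21531} - \frac{21400}{9736}\right) = \sqrt{-23482 + \frac{31}{35}} - \left(\frac{4440}{21531} - \frac{21400}{9736}\right) = \sqrt{- \frac{821839}{35}} - \left(4440 \cdot \frac{1}{21531} - \frac{2675}{1217}\right) = \frac{i \sqrt{28764365}}{35} - \left(\frac{1480}{7177} - \frac{2675}{1217}\right) = \frac{i \sqrt{28764365}}{35} - - \frac{17397315}{8734409} = \frac{i \sqrt{28764365}}{35} + \frac{17397315}{8734409} = \frac{17397315}{8734409} + \frac{i \sqrt{28764365}}{35}$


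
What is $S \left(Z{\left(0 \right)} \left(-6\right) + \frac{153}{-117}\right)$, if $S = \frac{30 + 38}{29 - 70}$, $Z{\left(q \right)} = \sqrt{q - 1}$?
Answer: $\frac{1156}{533} + \frac{408 i}{41} \approx 2.1689 + 9.9512 i$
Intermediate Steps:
$Z{\left(q \right)} = \sqrt{-1 + q}$
$S = - \frac{68}{41}$ ($S = \frac{68}{-41} = 68 \left(- \frac{1}{41}\right) = - \frac{68}{41} \approx -1.6585$)
$S \left(Z{\left(0 \right)} \left(-6\right) + \frac{153}{-117}\right) = - \frac{68 \left(\sqrt{-1 + 0} \left(-6\right) + \frac{153}{-117}\right)}{41} = - \frac{68 \left(\sqrt{-1} \left(-6\right) + 153 \left(- \frac{1}{117}\right)\right)}{41} = - \frac{68 \left(i \left(-6\right) - \frac{17}{13}\right)}{41} = - \frac{68 \left(- 6 i - \frac{17}{13}\right)}{41} = - \frac{68 \left(- \frac{17}{13} - 6 i\right)}{41} = \frac{1156}{533} + \frac{408 i}{41}$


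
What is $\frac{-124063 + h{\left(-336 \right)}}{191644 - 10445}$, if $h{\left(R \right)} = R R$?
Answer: $- \frac{11167}{181199} \approx -0.061628$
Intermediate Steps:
$h{\left(R \right)} = R^{2}$
$\frac{-124063 + h{\left(-336 \right)}}{191644 - 10445} = \frac{-124063 + \left(-336\right)^{2}}{191644 - 10445} = \frac{-124063 + 112896}{181199} = \left(-11167\right) \frac{1}{181199} = - \frac{11167}{181199}$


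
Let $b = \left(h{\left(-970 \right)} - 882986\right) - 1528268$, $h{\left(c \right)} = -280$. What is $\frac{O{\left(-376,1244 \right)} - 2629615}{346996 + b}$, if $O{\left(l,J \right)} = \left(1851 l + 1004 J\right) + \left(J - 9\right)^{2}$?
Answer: $\frac{39385}{147467} \approx 0.26708$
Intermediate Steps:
$O{\left(l,J \right)} = \left(-9 + J\right)^{2} + 1004 J + 1851 l$ ($O{\left(l,J \right)} = \left(1004 J + 1851 l\right) + \left(-9 + J\right)^{2} = \left(-9 + J\right)^{2} + 1004 J + 1851 l$)
$b = -2411534$ ($b = \left(-280 - 882986\right) - 1528268 = -883266 - 1528268 = -2411534$)
$\frac{O{\left(-376,1244 \right)} - 2629615}{346996 + b} = \frac{\left(\left(-9 + 1244\right)^{2} + 1004 \cdot 1244 + 1851 \left(-376\right)\right) - 2629615}{346996 - 2411534} = \frac{\left(1235^{2} + 1248976 - 695976\right) - 2629615}{-2064538} = \left(\left(1525225 + 1248976 - 695976\right) - 2629615\right) \left(- \frac{1}{2064538}\right) = \left(2078225 - 2629615\right) \left(- \frac{1}{2064538}\right) = \left(-551390\right) \left(- \frac{1}{2064538}\right) = \frac{39385}{147467}$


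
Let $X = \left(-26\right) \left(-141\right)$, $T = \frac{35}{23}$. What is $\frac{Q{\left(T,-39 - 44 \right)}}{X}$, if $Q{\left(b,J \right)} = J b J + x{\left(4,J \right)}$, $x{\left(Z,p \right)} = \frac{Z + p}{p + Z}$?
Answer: $\frac{120569}{42159} \approx 2.8599$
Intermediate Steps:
$x{\left(Z,p \right)} = 1$ ($x{\left(Z,p \right)} = \frac{Z + p}{Z + p} = 1$)
$T = \frac{35}{23}$ ($T = 35 \cdot \frac{1}{23} = \frac{35}{23} \approx 1.5217$)
$Q{\left(b,J \right)} = 1 + b J^{2}$ ($Q{\left(b,J \right)} = J b J + 1 = b J^{2} + 1 = 1 + b J^{2}$)
$X = 3666$
$\frac{Q{\left(T,-39 - 44 \right)}}{X} = \frac{1 + \frac{35 \left(-39 - 44\right)^{2}}{23}}{3666} = \left(1 + \frac{35 \left(-83\right)^{2}}{23}\right) \frac{1}{3666} = \left(1 + \frac{35}{23} \cdot 6889\right) \frac{1}{3666} = \left(1 + \frac{241115}{23}\right) \frac{1}{3666} = \frac{241138}{23} \cdot \frac{1}{3666} = \frac{120569}{42159}$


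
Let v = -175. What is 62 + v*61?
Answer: -10613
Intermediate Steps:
62 + v*61 = 62 - 175*61 = 62 - 10675 = -10613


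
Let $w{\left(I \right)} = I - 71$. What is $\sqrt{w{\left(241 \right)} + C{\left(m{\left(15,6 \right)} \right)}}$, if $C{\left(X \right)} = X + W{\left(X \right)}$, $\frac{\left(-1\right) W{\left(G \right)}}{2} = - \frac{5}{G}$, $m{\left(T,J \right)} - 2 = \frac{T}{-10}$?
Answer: $\frac{\sqrt{762}}{2} \approx 13.802$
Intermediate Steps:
$m{\left(T,J \right)} = 2 - \frac{T}{10}$ ($m{\left(T,J \right)} = 2 + \frac{T}{-10} = 2 + T \left(- \frac{1}{10}\right) = 2 - \frac{T}{10}$)
$W{\left(G \right)} = \frac{10}{G}$ ($W{\left(G \right)} = - 2 \left(- \frac{5}{G}\right) = \frac{10}{G}$)
$C{\left(X \right)} = X + \frac{10}{X}$
$w{\left(I \right)} = -71 + I$ ($w{\left(I \right)} = I - 71 = -71 + I$)
$\sqrt{w{\left(241 \right)} + C{\left(m{\left(15,6 \right)} \right)}} = \sqrt{\left(-71 + 241\right) + \left(\left(2 - \frac{3}{2}\right) + \frac{10}{2 - \frac{3}{2}}\right)} = \sqrt{170 + \left(\left(2 - \frac{3}{2}\right) + \frac{10}{2 - \frac{3}{2}}\right)} = \sqrt{170 + \left(\frac{1}{2} + 10 \frac{1}{\frac{1}{2}}\right)} = \sqrt{170 + \left(\frac{1}{2} + 10 \cdot 2\right)} = \sqrt{170 + \left(\frac{1}{2} + 20\right)} = \sqrt{170 + \frac{41}{2}} = \sqrt{\frac{381}{2}} = \frac{\sqrt{762}}{2}$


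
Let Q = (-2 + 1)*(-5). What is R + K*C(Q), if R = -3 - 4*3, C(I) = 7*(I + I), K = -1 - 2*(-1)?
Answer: 55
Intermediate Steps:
Q = 5 (Q = -1*(-5) = 5)
K = 1 (K = -1 + 2 = 1)
C(I) = 14*I (C(I) = 7*(2*I) = 14*I)
R = -15 (R = -3 - 12 = -15)
R + K*C(Q) = -15 + 1*(14*5) = -15 + 1*70 = -15 + 70 = 55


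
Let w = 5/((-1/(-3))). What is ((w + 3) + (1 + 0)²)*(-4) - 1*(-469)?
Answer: 393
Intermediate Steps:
w = 15 (w = 5/((-1*(-⅓))) = 5/(⅓) = 5*3 = 15)
((w + 3) + (1 + 0)²)*(-4) - 1*(-469) = ((15 + 3) + (1 + 0)²)*(-4) - 1*(-469) = (18 + 1²)*(-4) + 469 = (18 + 1)*(-4) + 469 = 19*(-4) + 469 = -76 + 469 = 393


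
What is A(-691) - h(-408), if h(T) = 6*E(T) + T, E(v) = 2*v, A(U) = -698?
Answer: 4606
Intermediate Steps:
h(T) = 13*T (h(T) = 6*(2*T) + T = 12*T + T = 13*T)
A(-691) - h(-408) = -698 - 13*(-408) = -698 - 1*(-5304) = -698 + 5304 = 4606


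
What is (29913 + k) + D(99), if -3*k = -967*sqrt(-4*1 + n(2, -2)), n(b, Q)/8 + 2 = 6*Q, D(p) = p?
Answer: 30012 + 1934*I*sqrt(29)/3 ≈ 30012.0 + 3471.6*I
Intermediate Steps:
n(b, Q) = -16 + 48*Q (n(b, Q) = -16 + 8*(6*Q) = -16 + 48*Q)
k = 1934*I*sqrt(29)/3 (k = -(-967)*sqrt(-4*1 + (-16 + 48*(-2)))/3 = -(-967)*sqrt(-4 + (-16 - 96))/3 = -(-967)*sqrt(-4 - 112)/3 = -(-967)*sqrt(-116)/3 = -(-967)*2*I*sqrt(29)/3 = -(-1934)*I*sqrt(29)/3 = 1934*I*sqrt(29)/3 ≈ 3471.6*I)
(29913 + k) + D(99) = (29913 + 1934*I*sqrt(29)/3) + 99 = 30012 + 1934*I*sqrt(29)/3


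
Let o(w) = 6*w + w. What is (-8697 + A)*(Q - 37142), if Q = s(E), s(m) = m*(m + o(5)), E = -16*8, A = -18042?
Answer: 674838882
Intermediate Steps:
o(w) = 7*w
E = -128
s(m) = m*(35 + m) (s(m) = m*(m + 7*5) = m*(m + 35) = m*(35 + m))
Q = 11904 (Q = -128*(35 - 128) = -128*(-93) = 11904)
(-8697 + A)*(Q - 37142) = (-8697 - 18042)*(11904 - 37142) = -26739*(-25238) = 674838882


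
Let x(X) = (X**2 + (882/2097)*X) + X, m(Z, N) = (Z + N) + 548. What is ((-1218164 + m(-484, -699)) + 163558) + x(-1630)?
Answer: 372647017/233 ≈ 1.5993e+6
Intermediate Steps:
m(Z, N) = 548 + N + Z (m(Z, N) = (N + Z) + 548 = 548 + N + Z)
x(X) = X**2 + 331*X/233 (x(X) = (X**2 + (882*(1/2097))*X) + X = (X**2 + 98*X/233) + X = X**2 + 331*X/233)
((-1218164 + m(-484, -699)) + 163558) + x(-1630) = ((-1218164 + (548 - 699 - 484)) + 163558) + (1/233)*(-1630)*(331 + 233*(-1630)) = ((-1218164 - 635) + 163558) + (1/233)*(-1630)*(331 - 379790) = (-1218799 + 163558) + (1/233)*(-1630)*(-379459) = -1055241 + 618518170/233 = 372647017/233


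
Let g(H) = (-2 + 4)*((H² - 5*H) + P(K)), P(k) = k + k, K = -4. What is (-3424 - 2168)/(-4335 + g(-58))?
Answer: -5592/2957 ≈ -1.8911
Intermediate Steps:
P(k) = 2*k
g(H) = -16 - 10*H + 2*H² (g(H) = (-2 + 4)*((H² - 5*H) + 2*(-4)) = 2*((H² - 5*H) - 8) = 2*(-8 + H² - 5*H) = -16 - 10*H + 2*H²)
(-3424 - 2168)/(-4335 + g(-58)) = (-3424 - 2168)/(-4335 + (-16 - 10*(-58) + 2*(-58)²)) = -5592/(-4335 + (-16 + 580 + 2*3364)) = -5592/(-4335 + (-16 + 580 + 6728)) = -5592/(-4335 + 7292) = -5592/2957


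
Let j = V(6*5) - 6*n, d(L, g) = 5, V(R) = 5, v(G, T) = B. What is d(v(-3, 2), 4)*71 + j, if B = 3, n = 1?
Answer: 354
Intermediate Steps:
v(G, T) = 3
j = -1 (j = 5 - 6*1 = 5 - 6 = -1)
d(v(-3, 2), 4)*71 + j = 5*71 - 1 = 355 - 1 = 354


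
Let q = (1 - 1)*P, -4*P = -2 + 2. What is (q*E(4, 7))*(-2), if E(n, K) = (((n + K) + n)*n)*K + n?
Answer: 0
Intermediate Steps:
P = 0 (P = -(-2 + 2)/4 = -¼*0 = 0)
E(n, K) = n + K*n*(K + 2*n) (E(n, K) = (((K + n) + n)*n)*K + n = ((K + 2*n)*n)*K + n = (n*(K + 2*n))*K + n = K*n*(K + 2*n) + n = n + K*n*(K + 2*n))
q = 0 (q = (1 - 1)*0 = 0*0 = 0)
(q*E(4, 7))*(-2) = (0*(4*(1 + 7² + 2*7*4)))*(-2) = (0*(4*(1 + 49 + 56)))*(-2) = (0*(4*106))*(-2) = (0*424)*(-2) = 0*(-2) = 0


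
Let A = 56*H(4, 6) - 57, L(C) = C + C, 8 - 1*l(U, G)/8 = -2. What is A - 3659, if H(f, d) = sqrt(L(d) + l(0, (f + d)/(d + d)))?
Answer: -3716 + 112*sqrt(23) ≈ -3178.9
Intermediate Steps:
l(U, G) = 80 (l(U, G) = 64 - 8*(-2) = 64 + 16 = 80)
L(C) = 2*C
H(f, d) = sqrt(80 + 2*d) (H(f, d) = sqrt(2*d + 80) = sqrt(80 + 2*d))
A = -57 + 112*sqrt(23) (A = 56*sqrt(80 + 2*6) - 57 = 56*sqrt(80 + 12) - 57 = 56*sqrt(92) - 57 = 56*(2*sqrt(23)) - 57 = 112*sqrt(23) - 57 = -57 + 112*sqrt(23) ≈ 480.13)
A - 3659 = (-57 + 112*sqrt(23)) - 3659 = -3716 + 112*sqrt(23)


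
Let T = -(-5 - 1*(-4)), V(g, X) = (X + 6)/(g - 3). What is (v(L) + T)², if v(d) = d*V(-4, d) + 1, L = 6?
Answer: 3364/49 ≈ 68.653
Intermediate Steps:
V(g, X) = (6 + X)/(-3 + g)
T = 1 (T = -(-5 + 4) = -1*(-1) = 1)
v(d) = 1 + d*(-6/7 - d/7) (v(d) = d*((6 + d)/(-3 - 4)) + 1 = d*((6 + d)/(-7)) + 1 = d*(-(6 + d)/7) + 1 = d*(-6/7 - d/7) + 1 = 1 + d*(-6/7 - d/7))
(v(L) + T)² = ((1 - ⅐*6*(6 + 6)) + 1)² = ((1 - ⅐*6*12) + 1)² = ((1 - 72/7) + 1)² = (-65/7 + 1)² = (-58/7)² = 3364/49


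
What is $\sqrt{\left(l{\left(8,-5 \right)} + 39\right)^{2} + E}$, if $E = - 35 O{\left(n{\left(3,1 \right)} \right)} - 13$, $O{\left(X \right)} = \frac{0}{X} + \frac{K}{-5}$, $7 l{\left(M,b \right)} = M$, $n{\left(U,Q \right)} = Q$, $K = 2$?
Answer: $\frac{\sqrt{79010}}{7} \approx 40.155$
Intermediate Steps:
$l{\left(M,b \right)} = \frac{M}{7}$
$O{\left(X \right)} = - \frac{2}{5}$ ($O{\left(X \right)} = \frac{0}{X} + \frac{2}{-5} = 0 + 2 \left(- \frac{1}{5}\right) = 0 - \frac{2}{5} = - \frac{2}{5}$)
$E = 1$ ($E = \left(-35\right) \left(- \frac{2}{5}\right) - 13 = 14 - 13 = 1$)
$\sqrt{\left(l{\left(8,-5 \right)} + 39\right)^{2} + E} = \sqrt{\left(\frac{1}{7} \cdot 8 + 39\right)^{2} + 1} = \sqrt{\left(\frac{8}{7} + 39\right)^{2} + 1} = \sqrt{\left(\frac{281}{7}\right)^{2} + 1} = \sqrt{\frac{78961}{49} + 1} = \sqrt{\frac{79010}{49}} = \frac{\sqrt{79010}}{7}$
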